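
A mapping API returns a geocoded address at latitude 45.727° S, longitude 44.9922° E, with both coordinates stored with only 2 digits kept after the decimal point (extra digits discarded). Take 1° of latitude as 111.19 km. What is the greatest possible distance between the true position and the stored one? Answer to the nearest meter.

1356 meters

Truncating at 2 decimal places can drop up to a full unit in the last place, so each coordinate may be off by as much as 0.01°.
North–south component: 0.01° × 111190 = 1111.9 m.
East–west component at 45.727°: 0.01° × 111190 × cos 45.727° ≈ 0.01 × 77619.3 ≈ 776.193 m.
The two errors are perpendicular, so the maximum displacement is √(1111.9² + 776.193²) ≈ 1356.02 m.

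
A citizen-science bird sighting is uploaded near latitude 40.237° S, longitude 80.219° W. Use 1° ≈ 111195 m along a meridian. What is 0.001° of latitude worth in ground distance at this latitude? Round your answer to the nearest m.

111 m

0.001° × 111195 m/° = 111.195 m.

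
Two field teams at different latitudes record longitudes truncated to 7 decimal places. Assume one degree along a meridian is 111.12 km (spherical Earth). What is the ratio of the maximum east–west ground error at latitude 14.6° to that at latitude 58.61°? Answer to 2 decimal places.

1.86

Truncating at 7 decimal places can drop up to a full unit in the last place, so the longitude may be off by as much as 1e-07°.
At 14.6°: 1e-07° × 111120 × cos 14.6° = 1e-07 × 111120 × 0.9677 ≈ 0.010753 m.
Error at 58.61° = 1e-07° × 111120 × cos 58.61° ≈ 0.011112 × 0.5209 = 0.0057878 m.
The ratio reduces to cos 14.6° / cos 58.61° = 0.9677/0.5209 ≈ 1.8579.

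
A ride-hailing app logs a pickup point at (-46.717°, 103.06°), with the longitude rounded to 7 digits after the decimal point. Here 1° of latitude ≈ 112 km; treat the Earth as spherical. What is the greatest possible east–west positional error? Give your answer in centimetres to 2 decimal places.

0.38 centimetres

Rounding to 7 decimal places leaves the longitude within ±5e-08° of the true value.
At latitude 46.717° a degree of longitude spans 112000 m × cos 46.717° = 112000 × 0.6856 ≈ 76787.5 m.
East–west error: 5e-08° × 76787.5 m/° ≈ 0.00383937 m.
That is 0.00383937 m = 0.38394 cm.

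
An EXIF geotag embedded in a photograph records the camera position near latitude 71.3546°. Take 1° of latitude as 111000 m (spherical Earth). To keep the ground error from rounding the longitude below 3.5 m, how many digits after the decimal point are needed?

4 decimal places

At 71.3546° one degree of longitude covers 111000 × cos 71.3546° ≈ 111000 × 0.3197 ≈ 35487.8 m.
N decimal places → at most half a unit in the last place, 0.5 × 10⁻ᴺ° = 35487.8/2 × 10⁻ᴺ m.
Setting 17743.9 × 10⁻ᴺ ≤ 3.5 gives 10ᴺ ≥ 5070, i.e. N ≥ 3.70.
N = 3 would give 17.7 m (too coarse); N = 4 gives 1.77 m ≤ 3.5 m.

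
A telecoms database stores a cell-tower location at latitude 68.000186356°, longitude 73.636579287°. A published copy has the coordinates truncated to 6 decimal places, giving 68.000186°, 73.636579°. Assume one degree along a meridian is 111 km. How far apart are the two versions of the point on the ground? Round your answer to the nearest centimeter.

Δlat = 68.000186356 − 68.000186 = +0.000000356°; Δlon = 73.636579287 − 73.636579 = +0.000000287°.
North–south shift: 0.000000356 × 111000 = 0.039516 m.
East–west at this latitude: 0.000000287° × 111000 × cos 68.0002° ≈ 0.000000287 × 41581 = 0.0119337 m.
Hypotenuse of the two orthogonal shifts: √(0.039516² + 0.0119337²) = 0.0412787 m.
That is 0.0412787 m = 4.1279 cm.

4 centimeters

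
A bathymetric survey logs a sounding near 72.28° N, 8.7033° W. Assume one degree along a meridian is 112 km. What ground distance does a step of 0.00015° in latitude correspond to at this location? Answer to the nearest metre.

0.00015° × 112000 m/° = 16.8 m.

17 metres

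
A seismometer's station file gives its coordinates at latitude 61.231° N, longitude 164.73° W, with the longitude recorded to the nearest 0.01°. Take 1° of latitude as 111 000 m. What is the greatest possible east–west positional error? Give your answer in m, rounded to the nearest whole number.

Rounding to 2 decimal places leaves the longitude within ±0.005° of the true value.
At latitude 61.231° a degree of longitude spans 111000 m × cos 61.231° = 111000 × 0.4813 ≈ 53422 m.
Maximum E–W displacement: 0.005 × 53422 = 267.11 m.

267 m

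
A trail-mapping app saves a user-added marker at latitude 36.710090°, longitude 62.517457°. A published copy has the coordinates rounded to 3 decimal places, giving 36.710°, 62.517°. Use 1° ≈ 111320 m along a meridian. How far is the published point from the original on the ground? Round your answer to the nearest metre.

The latitude changed by +0.000090° and the longitude by +0.000457°.
North–south shift: 0.000090 × 111320 = 10.0188 m.
East–west at this latitude: 0.000457° × 111320 × cos 36.71° ≈ 0.000457 × 89242.1 = 40.7836 m.
Distance: √(10.0188² + 40.7836²) ≈ 41.9962 m.

42 metres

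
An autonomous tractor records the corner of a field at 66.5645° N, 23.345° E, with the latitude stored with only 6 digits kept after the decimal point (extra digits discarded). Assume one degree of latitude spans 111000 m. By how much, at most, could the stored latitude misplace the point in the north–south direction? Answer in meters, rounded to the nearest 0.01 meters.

Truncating at 6 decimal places can drop up to a full unit in the last place, so the latitude may be off by as much as 1e-06°.
North–south distance: 1e-06° × 111000 m/° = 0.111 m.

0.11 meters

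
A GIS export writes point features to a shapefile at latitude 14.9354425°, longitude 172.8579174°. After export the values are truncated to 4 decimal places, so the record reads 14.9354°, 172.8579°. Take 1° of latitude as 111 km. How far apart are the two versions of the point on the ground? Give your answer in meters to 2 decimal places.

5.07 meters

The latitude changed by +0.0000425° and the longitude by +0.0000174°.
North–south shift: 0.0000425 × 111000 = 4.7175 m.
East–west at this latitude: 0.0000174° × 111000 × cos 14.9354° ≈ 0.0000174 × 107250 = 1.86615 m.
Combined displacement = (4.7175² + 1.86615²)^½ ≈ 5.0732 m.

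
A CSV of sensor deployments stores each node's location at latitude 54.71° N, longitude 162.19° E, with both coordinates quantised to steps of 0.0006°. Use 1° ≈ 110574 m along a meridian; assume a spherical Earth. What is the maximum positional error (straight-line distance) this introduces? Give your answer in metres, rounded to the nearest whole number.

With a 0.0006° grid the true value lies within half a step, ±0.0006°/2 = ±0.0003°, of the stored one.
N–S: 0.0003° × 110574 m/° = 33.1722 m.
Longitude error → 0.0003 × 110574 × cos 54.71° = 0.0003 × 110574 × 0.5777 ≈ 19.1641 m.
Combining orthogonally: (33.1722² + 19.1641²)^½ ≈ 38.31 m.

38 metres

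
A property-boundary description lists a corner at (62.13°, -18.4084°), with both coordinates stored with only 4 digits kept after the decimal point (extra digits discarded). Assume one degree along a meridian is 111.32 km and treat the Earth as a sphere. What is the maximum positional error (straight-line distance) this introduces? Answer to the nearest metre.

Truncating at 4 decimal places can drop up to a full unit in the last place, so each coordinate may be off by as much as 0.0001°.
North–south component: 0.0001° × 111320 = 11.132 m.
East–west component at 62.13°: 0.0001° × 111320 × cos 62.13° ≈ 0.0001 × 52038.4 ≈ 5.20384 m.
Combining orthogonally: (11.132² + 5.20384²)^½ ≈ 12.2883 m.

12 metres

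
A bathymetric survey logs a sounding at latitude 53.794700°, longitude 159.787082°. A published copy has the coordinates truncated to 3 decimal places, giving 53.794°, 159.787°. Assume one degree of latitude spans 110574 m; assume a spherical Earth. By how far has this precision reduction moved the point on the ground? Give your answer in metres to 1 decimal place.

77.6 metres

Δlat = 53.794700 − 53.794 = +0.000700°; Δlon = 159.787082 − 159.787 = +0.000082°.
N–S: 0.000700° × 110574 m/° = 77.4018 m.
East–west at this latitude: 0.000082° × 110574 × cos 53.794° ≈ 0.000082 × 65315 = 5.35583 m.
Combined displacement = (77.4018² + 5.35583²)^½ ≈ 77.5869 m.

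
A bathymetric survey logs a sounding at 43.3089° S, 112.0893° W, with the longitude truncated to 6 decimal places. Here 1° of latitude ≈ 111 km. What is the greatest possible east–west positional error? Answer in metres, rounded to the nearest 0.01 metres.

Truncating at 6 decimal places can drop up to a full unit in the last place, so the longitude may be off by as much as 1e-06°.
One degree of longitude at 43.3089° is 111000 × cos 43.3089° ≈ 111000 × 0.7277 = 80771 m.
East–west error: 1e-06° × 80771 m/° ≈ 0.080771 m.

0.08 metres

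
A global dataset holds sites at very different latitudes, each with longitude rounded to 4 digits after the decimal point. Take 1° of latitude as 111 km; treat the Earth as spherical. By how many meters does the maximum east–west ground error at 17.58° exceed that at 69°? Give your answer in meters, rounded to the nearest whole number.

Rounding to 4 decimal places leaves the longitude within ±5e-05° of the true value.
At 17.58°: 5e-05° × 111000 × cos 17.58° = 5e-05 × 111000 × 0.9533 ≈ 5.2908 m.
At 69°: 5e-05° × 111000 × cos 69° = 5e-05 × 111000 × 0.3584 ≈ 1.9889 m.
So the lower-latitude error exceeds the higher by 5.2908 − 1.9889 = 3.3019 m.

3 meters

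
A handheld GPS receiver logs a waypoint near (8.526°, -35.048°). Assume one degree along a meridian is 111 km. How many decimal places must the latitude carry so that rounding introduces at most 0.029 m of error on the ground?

One degree of latitude covers 111000 m.
Rounding to N decimal places gives at most 0.5 × 10⁻ᴺ degrees of error, i.e. 0.5 × 10⁻ᴺ × 111000 m.
Setting 55500 × 10⁻ᴺ ≤ 0.029 gives 10ᴺ ≥ 1.914e+06, i.e. N ≥ 6.28.
At 6 places the error can reach 0.0555 m, but 7 places keeps it to 0.00555 m.

7 decimal places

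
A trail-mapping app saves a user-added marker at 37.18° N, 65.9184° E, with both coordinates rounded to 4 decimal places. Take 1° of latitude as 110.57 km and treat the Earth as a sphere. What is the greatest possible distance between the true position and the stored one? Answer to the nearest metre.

7 metres

Rounding to 4 decimal places leaves each coordinate within ±5e-05° of the true value.
N–S: 5e-05° × 110570 m/° = 5.5285 m.
East–west component at 37.18°: 5e-05° × 110570 × cos 37.18° ≈ 5e-05 × 88095.6 ≈ 4.40478 m.
Combining orthogonally: (5.5285² + 4.40478²)^½ ≈ 7.06869 m.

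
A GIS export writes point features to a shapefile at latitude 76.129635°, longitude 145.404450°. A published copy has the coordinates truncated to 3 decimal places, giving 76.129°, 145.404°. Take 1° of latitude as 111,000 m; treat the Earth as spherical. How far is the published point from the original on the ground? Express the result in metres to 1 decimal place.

The latitude changed by +0.000635° and the longitude by +0.000450°.
N–S: 0.000635° × 111000 m/° = 70.485 m.
E–W at 76.129°: 0.000450° × 111000 × cos 76.129° = 0.000450 × 111000 × 0.2397 ≈ 11.9748 m.
Hypotenuse of the two orthogonal shifts: √(70.485² + 11.9748²) = 71.495 m.

71.5 metres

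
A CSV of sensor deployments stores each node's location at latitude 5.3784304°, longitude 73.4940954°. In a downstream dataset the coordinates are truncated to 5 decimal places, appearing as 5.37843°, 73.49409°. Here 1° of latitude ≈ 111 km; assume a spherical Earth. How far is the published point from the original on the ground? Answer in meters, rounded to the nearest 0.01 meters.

Δlat = 5.3784304 − 5.37843 = +0.0000004°; Δlon = 73.4940954 − 73.49409 = +0.0000054°.
North–south shift: 0.0000004 × 111000 = 0.0444 m.
East–west at this latitude: 0.0000054° × 111000 × cos 5.37843° ≈ 0.0000054 × 110511 = 0.596761 m.
Combined displacement = (0.0444² + 0.596761²)^½ ≈ 0.59841 m.

0.60 meters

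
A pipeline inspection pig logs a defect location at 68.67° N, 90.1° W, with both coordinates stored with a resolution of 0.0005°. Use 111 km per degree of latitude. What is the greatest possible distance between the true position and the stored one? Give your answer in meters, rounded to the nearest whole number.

With a 0.0005° grid the true value lies within half a step, ±0.0005°/2 = ±0.00025°, of the stored one.
Latitude error → 0.00025 × 111000 = 27.75 m along the meridian.
E–W at 68.67°: 0.00025° × 111000 × cos 68.67° = 0.00025 × 111000 × 0.3637 ≈ 10.0938 m.
Combining orthogonally: (27.75² + 10.0938²)^½ ≈ 29.5287 m.

30 meters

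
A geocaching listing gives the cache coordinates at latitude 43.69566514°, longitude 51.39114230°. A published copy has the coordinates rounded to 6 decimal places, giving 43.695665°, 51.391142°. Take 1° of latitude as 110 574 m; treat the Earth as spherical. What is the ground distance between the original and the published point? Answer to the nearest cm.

The latitude changed by +0.00000014° and the longitude by +0.00000030°.
N–S: 0.00000014° × 110574 m/° = 0.0154804 m.
East–west at this latitude: 0.00000030° × 110574 × cos 43.6957° ≈ 0.00000030 × 79947.1 = 0.0239841 m.
Combined displacement = (0.0154804² + 0.0239841²)^½ ≈ 0.0285461 m.
That is 0.0285461 m = 2.8546 cm.

3 cm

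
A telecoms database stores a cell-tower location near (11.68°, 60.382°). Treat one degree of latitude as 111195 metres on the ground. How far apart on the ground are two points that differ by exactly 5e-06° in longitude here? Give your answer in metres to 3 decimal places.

0.544 metres

One degree of longitude here spans 111195 × cos 11.68° = 111195 × 0.9793 ≈ 108893 m; 5e-06° of that is 0.544463 m.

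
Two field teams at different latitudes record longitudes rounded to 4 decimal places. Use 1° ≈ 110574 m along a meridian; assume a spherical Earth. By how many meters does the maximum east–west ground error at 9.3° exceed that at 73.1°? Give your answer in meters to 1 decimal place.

Rounding to 4 decimal places leaves the longitude within ±5e-05° of the true value.
Error at 9.3° = 5e-05° × 110574 × cos 9.3° ≈ 5.5287 × 0.9869 = 5.456 m.
Error at 73.1° = 5e-05° × 110574 × cos 73.1° ≈ 5.5287 × 0.2907 = 1.6072 m.
Difference: 5.456 − 1.6072 = 3.8488 m.

3.8 meters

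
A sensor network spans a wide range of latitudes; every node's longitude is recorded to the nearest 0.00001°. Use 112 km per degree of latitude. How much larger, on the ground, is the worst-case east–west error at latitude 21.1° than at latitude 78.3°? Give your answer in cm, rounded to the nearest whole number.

Rounding to 5 decimal places leaves the longitude within ±5e-06° of the true value.
At 21.1°: 5e-06° × 112000 × cos 21.1° = 5e-06 × 112000 × 0.9330 ≈ 0.52245 m.
Error at 78.3° = 5e-06° × 112000 × cos 78.3° ≈ 0.56 × 0.2028 = 0.11356 m.
Difference: 0.52245 − 0.11356 = 0.40889 m.
That is 0.408893 m = 40.889 cm.

41 cm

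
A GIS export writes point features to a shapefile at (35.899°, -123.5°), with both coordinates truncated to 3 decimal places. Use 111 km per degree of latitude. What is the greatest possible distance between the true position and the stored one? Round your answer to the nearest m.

143 m

Truncating at 3 decimal places can drop up to a full unit in the last place, so each coordinate may be off by as much as 0.001°.
Latitude error → 0.001 × 111000 = 111 m along the meridian.
East–west component at 35.899°: 0.001° × 111000 × cos 35.899° ≈ 0.001 × 89915.8 ≈ 89.9158 m.
The two errors are perpendicular, so the maximum displacement is √(111² + 89.9158²) ≈ 142.849 m.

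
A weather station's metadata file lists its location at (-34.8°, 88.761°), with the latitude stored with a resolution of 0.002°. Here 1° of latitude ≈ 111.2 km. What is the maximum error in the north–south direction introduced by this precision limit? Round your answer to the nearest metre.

111 metres

With a 0.002° grid the true value lies within half a step, ±0.002°/2 = ±0.001°, of the stored one.
North–south distance: 0.001° × 111200 m/° = 111.2 m.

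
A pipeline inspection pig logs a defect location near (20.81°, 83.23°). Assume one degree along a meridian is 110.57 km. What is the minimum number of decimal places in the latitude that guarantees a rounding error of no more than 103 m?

One degree of latitude covers 110570 m.
Rounding to N decimal places gives at most 0.5 × 10⁻ᴺ degrees of error, i.e. 0.5 × 10⁻ᴺ × 110570 m.
Need 0.5 × 110570 × 10⁻ᴺ ≤ 103 → 10⁻ᴺ ≤ 1.863e-03, so N ≥ 2.73.
So 3 decimal places suffice (55.3 m); 2 would allow up to 553 m.

3 decimal places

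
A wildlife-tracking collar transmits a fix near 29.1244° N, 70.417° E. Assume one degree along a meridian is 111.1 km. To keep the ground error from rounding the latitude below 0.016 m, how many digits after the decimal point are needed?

7

One degree of latitude covers 111100 m.
N decimal places → at most half a unit in the last place, 0.5 × 10⁻ᴺ° = 111100/2 × 10⁻ᴺ m.
Need 0.5 × 111100 × 10⁻ᴺ ≤ 0.016 → 10⁻ᴺ ≤ 2.880e-07, so N ≥ 6.54.
N = 6 would give 0.0555 m (too coarse); N = 7 gives 0.00556 m ≤ 0.016 m.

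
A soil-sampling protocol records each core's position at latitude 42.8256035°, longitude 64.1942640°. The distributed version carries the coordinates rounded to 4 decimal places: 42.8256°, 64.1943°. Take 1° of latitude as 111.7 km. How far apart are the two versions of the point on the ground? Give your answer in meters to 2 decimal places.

2.98 meters

The latitude changed by +0.0000035° and the longitude by -0.0000360°.
N–S: 0.0000035° × 111700 m/° = 0.39095 m.
East–west at this latitude: -0.0000360° × 111700 × cos 42.8256° ≈ -0.0000360 × 81923.7 = -2.94925 m.
Combined displacement = (0.39095² + 2.94925²)^½ ≈ 2.97505 m.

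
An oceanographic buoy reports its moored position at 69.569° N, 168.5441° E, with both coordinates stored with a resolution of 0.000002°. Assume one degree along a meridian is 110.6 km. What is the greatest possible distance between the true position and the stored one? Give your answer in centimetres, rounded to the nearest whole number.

12 centimetres

With a 0.000002° grid the true value lies within half a step, ±0.000002°/2 = ±1e-06°, of the stored one.
Latitude error → 1e-06 × 110600 = 0.1106 m along the meridian.
Longitude error → 1e-06 × 110600 × cos 69.569° = 1e-06 × 110600 × 0.3491 ≈ 0.0386082 m.
Combining orthogonally: (0.1106² + 0.0386082²)^½ ≈ 0.117145 m.
That is 0.117145 m = 11.714 cm.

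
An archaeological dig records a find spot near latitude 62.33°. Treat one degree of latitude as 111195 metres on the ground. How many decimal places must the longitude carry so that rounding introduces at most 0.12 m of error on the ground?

6 decimal places

At 62.33° one degree of longitude covers 111195 × cos 62.33° ≈ 111195 × 0.4644 ≈ 51636.6 m.
N decimal places → at most half a unit in the last place, 0.5 × 10⁻ᴺ° = 51636.6/2 × 10⁻ᴺ m.
Need 0.5 × 51636.6 × 10⁻ᴺ ≤ 0.12 → 10⁻ᴺ ≤ 4.648e-06, so N ≥ 5.33.
So 6 decimal places suffice (0.0258 m); 5 would allow up to 0.258 m.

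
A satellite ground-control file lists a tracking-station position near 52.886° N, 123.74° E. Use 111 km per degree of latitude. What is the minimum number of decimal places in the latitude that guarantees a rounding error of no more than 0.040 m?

7 decimal places

One degree of latitude covers 111000 m.
N decimal places → at most half a unit in the last place, 0.5 × 10⁻ᴺ° = 111000/2 × 10⁻ᴺ m.
Need 0.5 × 111000 × 10⁻ᴺ ≤ 0.040 → 10⁻ᴺ ≤ 7.207e-07, so N ≥ 6.14.
At 6 places the error can reach 0.0555 m, but 7 places keeps it to 0.00555 m.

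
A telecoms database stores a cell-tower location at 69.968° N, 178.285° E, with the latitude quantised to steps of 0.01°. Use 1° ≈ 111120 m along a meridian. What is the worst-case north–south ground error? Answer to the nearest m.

With a 0.01° grid the true value lies within half a step, ±0.01°/2 = ±0.005°, of the stored one.
So the N–S error is at most 0.005 × 111120 = 555.6 m.

556 m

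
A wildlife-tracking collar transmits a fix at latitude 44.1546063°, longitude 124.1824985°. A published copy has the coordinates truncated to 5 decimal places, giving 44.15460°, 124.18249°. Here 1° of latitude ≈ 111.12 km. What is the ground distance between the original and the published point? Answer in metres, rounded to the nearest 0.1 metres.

1.0 metres

Δlat = 44.1546063 − 44.15460 = +0.0000063°; Δlon = 124.1824985 − 124.18249 = +0.0000085°.
N–S: 0.0000063° × 111120 m/° = 0.700056 m.
E–W at 44.1546°: 0.0000085° × 111120 × cos 44.1546° = 0.0000085 × 111120 × 0.7175 ≈ 0.677658 m.
Hypotenuse of the two orthogonal shifts: √(0.700056² + 0.677658²) = 0.97432 m.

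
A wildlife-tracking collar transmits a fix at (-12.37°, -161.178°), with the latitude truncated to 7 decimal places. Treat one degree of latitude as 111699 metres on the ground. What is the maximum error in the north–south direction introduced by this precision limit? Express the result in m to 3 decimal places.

Truncating at 7 decimal places can drop up to a full unit in the last place, so the latitude may be off by as much as 1e-07°.
Along the meridian that is 1e-07° × 111699 m/° = 0.0111699 m.

0.011 m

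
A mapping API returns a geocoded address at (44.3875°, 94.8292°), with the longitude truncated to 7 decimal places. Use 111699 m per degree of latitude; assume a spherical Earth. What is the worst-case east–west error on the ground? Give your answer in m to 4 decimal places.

0.0080 m

Truncating at 7 decimal places can drop up to a full unit in the last place, so the longitude may be off by as much as 1e-07°.
Parallels shrink by cos φ, so at 44.3875° a degree of longitude is 111699 × 0.7146 ≈ 79822.9 m.
East–west error: 1e-07° × 79822.9 m/° ≈ 0.00798229 m.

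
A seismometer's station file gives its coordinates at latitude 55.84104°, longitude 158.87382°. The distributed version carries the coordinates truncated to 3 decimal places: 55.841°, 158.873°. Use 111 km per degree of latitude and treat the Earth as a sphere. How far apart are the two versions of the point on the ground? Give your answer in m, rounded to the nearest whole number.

The latitude changed by +0.00004° and the longitude by +0.00082°.
N–S: 0.00004° × 111000 m/° = 4.44 m.
East–west at this latitude: 0.00082° × 111000 × cos 55.841° ≈ 0.00082 × 62325.5 = 51.1069 m.
Combined displacement = (4.44² + 51.1069²)^½ ≈ 51.2994 m.

51 m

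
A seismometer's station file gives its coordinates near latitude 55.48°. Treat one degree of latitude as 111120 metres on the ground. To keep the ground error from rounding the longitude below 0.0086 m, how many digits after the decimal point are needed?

7

At 55.48° one degree of longitude covers 111120 × cos 55.48° ≈ 111120 × 0.5667 ≈ 62971 m.
With N decimal places the half-ulp bound is 0.5·10⁻ᴺ°, or 0.5·10⁻ᴺ × 62971 m on the ground.
Setting 31485.5 × 10⁻ᴺ ≤ 0.0086 gives 10ᴺ ≥ 3.661e+06, i.e. N ≥ 6.56.
So 7 decimal places suffice (0.00315 m); 6 would allow up to 0.0315 m.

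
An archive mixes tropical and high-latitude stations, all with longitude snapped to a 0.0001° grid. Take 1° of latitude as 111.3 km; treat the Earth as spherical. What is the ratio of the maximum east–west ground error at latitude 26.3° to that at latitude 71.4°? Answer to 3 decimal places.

With a 0.0001° grid the true value lies within half a step, ±0.0001°/2 = ±5e-05°, of the stored one.
Error at 26.3° = 5e-05° × 111300 × cos 26.3° ≈ 5.565 × 0.8965 = 4.9889 m.
Error at 71.4° = 5e-05° × 111300 × cos 71.4° ≈ 5.565 × 0.3190 = 1.775 m.
The ratio reduces to cos 26.3° / cos 71.4° = 0.8965/0.3190 ≈ 2.8107.

2.811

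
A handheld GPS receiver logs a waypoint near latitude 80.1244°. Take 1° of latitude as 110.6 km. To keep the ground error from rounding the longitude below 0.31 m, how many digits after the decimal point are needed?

At 80.1244° one degree of longitude covers 110600 × cos 80.1244° ≈ 110600 × 0.1715 ≈ 18969 m.
With N decimal places the half-ulp bound is 0.5·10⁻ᴺ°, or 0.5·10⁻ᴺ × 18969 m on the ground.
Setting 9484.48 × 10⁻ᴺ ≤ 0.31 gives 10ᴺ ≥ 3.06e+04, i.e. N ≥ 4.49.
N = 4 would give 0.948 m (too coarse); N = 5 gives 0.0948 m ≤ 0.31 m.

5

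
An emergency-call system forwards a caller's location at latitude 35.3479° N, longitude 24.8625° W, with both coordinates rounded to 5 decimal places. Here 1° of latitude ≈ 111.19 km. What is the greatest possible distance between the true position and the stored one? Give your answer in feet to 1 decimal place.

2.4 feet

Rounding to 5 decimal places leaves each coordinate within ±5e-06° of the true value.
N–S: 5e-06° × 111190 m/° = 0.55595 m.
Longitude error → 5e-06 × 111190 × cos 35.3479° = 5e-06 × 111190 × 0.8157 ≈ 0.453463 m.
Combining orthogonally: (0.55595² + 0.453463²)^½ ≈ 0.717432 m.
In feet: 0.717432 m ÷ 0.3048 ≈ 2.3538 ft.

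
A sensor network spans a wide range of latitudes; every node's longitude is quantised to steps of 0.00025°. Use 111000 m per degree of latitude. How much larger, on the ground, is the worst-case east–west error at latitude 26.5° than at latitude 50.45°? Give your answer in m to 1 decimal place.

3.6 m

With a 0.00025° grid the true value lies within half a step, ±0.00025°/2 = ±0.000125°, of the stored one.
At 26.5°: 0.000125° × 111000 × cos 26.5° = 0.000125 × 111000 × 0.8949 ≈ 12.417 m.
Error at 50.45° = 0.000125° × 111000 × cos 50.45° ≈ 13.875 × 0.6368 = 8.8349 m.
Difference: 12.417 − 8.8349 = 3.5823 m.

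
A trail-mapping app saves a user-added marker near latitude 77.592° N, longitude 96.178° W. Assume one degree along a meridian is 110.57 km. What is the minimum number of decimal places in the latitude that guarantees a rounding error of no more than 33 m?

One degree of latitude covers 110570 m.
N decimal places → at most half a unit in the last place, 0.5 × 10⁻ᴺ° = 110570/2 × 10⁻ᴺ m.
Setting 55285 × 10⁻ᴺ ≤ 33 gives 10ᴺ ≥ 1675, i.e. N ≥ 3.22.
So 4 decimal places suffice (5.53 m); 3 would allow up to 55.3 m.

4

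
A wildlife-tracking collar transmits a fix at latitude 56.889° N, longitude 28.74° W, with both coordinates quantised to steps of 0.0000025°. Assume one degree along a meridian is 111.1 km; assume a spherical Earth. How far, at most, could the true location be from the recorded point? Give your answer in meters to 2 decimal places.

0.16 meters

With a 0.0000025° grid the true value lies within half a step, ±0.0000025°/2 = ±1.25e-06°, of the stored one.
N–S: 1.25e-06° × 111100 m/° = 0.138875 m.
East–west component at 56.889°: 1.25e-06° × 111100 × cos 56.889° ≈ 1.25e-06 × 60689.8 ≈ 0.0758622 m.
Worst case both components are at the extreme and orthogonal: √(0.138875² + 0.0758622²) ≈ 0.158245 m.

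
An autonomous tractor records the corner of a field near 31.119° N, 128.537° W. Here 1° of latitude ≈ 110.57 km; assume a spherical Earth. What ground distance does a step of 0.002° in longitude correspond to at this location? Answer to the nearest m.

189 m

One degree of longitude here spans 110570 × cos 31.119° = 110570 × 0.8561 ≈ 94658.5 m; 0.002° of that is 189.317 m.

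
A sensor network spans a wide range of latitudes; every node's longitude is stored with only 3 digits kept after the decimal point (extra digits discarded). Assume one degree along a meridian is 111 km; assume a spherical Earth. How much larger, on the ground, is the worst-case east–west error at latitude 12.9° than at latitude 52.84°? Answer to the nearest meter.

41 meters

Truncating at 3 decimal places can drop up to a full unit in the last place, so the longitude may be off by as much as 0.001°.
Error at 12.9° = 0.001° × 111000 × cos 12.9° ≈ 111 × 0.9748 = 108.2 m.
At 52.84°: 0.001° × 111000 × cos 52.84° = 0.001 × 111000 × 0.6040 ≈ 67.049 m.
So the lower-latitude error exceeds the higher by 108.2 − 67.049 = 41.15 m.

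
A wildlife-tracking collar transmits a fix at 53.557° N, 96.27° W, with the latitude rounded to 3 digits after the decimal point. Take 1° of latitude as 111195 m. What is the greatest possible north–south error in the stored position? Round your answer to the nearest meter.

Rounding to 3 decimal places leaves the latitude within ±0.0005° of the true value.
So the N–S error is at most 0.0005 × 111195 = 55.5975 m.

56 meters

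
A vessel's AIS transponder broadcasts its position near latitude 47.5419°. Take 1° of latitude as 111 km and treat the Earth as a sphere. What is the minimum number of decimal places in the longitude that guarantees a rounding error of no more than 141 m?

At 47.5419° one degree of longitude covers 111000 × cos 47.5419° ≈ 111000 × 0.6751 ≈ 74930.6 m.
N decimal places → at most half a unit in the last place, 0.5 × 10⁻ᴺ° = 74930.6/2 × 10⁻ᴺ m.
Need 0.5 × 74930.6 × 10⁻ᴺ ≤ 141 → 10⁻ᴺ ≤ 3.763e-03, so N ≥ 2.42.
So 3 decimal places suffice (37.5 m); 2 would allow up to 375 m.

3 decimal places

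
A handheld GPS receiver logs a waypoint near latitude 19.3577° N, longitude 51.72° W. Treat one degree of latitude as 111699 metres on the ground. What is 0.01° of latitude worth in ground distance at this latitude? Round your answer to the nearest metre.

0.01° × 111699 m/° = 1116.99 m.

1117 metres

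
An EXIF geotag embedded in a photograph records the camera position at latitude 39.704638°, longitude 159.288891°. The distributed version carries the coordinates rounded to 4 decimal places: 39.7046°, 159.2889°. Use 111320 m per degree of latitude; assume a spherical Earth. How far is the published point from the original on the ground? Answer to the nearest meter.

Δlat = 39.704638 − 39.7046 = +0.000038°; Δlon = 159.288891 − 159.2889 = -0.000009°.
North–south shift: 0.000038 × 111320 = 4.23016 m.
E–W at 39.7046°: -0.000009° × 111320 × cos 39.7046° = -0.000009 × 111320 × 0.7693 ≈ -0.770795 m.
Hypotenuse of the two orthogonal shifts: √(4.23016² + 0.770795²) = 4.29981 m.

4 meters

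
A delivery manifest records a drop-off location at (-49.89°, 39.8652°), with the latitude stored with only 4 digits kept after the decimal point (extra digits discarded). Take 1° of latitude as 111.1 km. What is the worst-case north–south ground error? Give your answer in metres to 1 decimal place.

11.1 metres

Truncating at 4 decimal places can drop up to a full unit in the last place, so the latitude may be off by as much as 0.0001°.
North–south distance: 0.0001° × 111100 m/° = 11.11 m.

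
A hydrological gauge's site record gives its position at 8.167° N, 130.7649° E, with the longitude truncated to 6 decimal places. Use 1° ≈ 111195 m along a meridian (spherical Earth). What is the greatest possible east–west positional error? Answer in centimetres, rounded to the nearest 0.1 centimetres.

Truncating at 6 decimal places can drop up to a full unit in the last place, so the longitude may be off by as much as 1e-06°.
At latitude 8.167° a degree of longitude spans 111195 m × cos 8.167° = 111195 × 0.9899 ≈ 110067 m.
So at most 1e-06° × 110067 ≈ 0.110067 m east–west.
That is 0.110067 m = 11.007 cm.

11.0 centimetres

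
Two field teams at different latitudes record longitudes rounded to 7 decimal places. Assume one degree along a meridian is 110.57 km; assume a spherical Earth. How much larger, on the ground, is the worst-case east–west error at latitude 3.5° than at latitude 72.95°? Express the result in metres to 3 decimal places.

0.004 metres

Rounding to 7 decimal places leaves the longitude within ±5e-08° of the true value.
At 3.5°: 5e-08° × 110570 × cos 3.5° = 5e-08 × 110570 × 0.9981 ≈ 0.0055182 m.
Error at 72.95° = 5e-08° × 110570 × cos 72.95° ≈ 0.0055285 × 0.2932 = 0.001621 m.
So the lower-latitude error exceeds the higher by 0.0055182 − 0.001621 = 0.0038972 m.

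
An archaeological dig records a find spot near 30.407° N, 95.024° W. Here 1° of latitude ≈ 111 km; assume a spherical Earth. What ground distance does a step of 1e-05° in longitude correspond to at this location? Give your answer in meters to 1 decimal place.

At 30.407° a degree of longitude is 111000 × cos 30.407° ≈ 95732.2 m, so 1e-05° corresponds to 0.957322 m.

1.0 meters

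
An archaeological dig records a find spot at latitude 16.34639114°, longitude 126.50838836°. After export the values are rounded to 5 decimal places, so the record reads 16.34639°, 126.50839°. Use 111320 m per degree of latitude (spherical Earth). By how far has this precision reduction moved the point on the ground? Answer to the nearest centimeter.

22 centimeters

Δlat = 16.34639114 − 16.34639 = +0.00000114°; Δlon = 126.50838836 − 126.50839 = -0.00000164°.
N–S: 0.00000114° × 111320 m/° = 0.126905 m.
East–west at this latitude: -0.00000164° × 111320 × cos 16.3464° ≈ -0.00000164 × 106820 = -0.175185 m.
Hypotenuse of the two orthogonal shifts: √(0.126905² + 0.175185²) = 0.216321 m.
That is 0.216321 m = 21.632 cm.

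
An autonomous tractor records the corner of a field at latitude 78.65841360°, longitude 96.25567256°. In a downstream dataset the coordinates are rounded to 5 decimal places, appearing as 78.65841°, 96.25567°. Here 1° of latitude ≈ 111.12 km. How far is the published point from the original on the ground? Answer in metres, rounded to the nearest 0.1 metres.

0.4 metres

Δlat = 78.65841360 − 78.65841 = +0.00000360°; Δlon = 96.25567256 − 96.25567 = +0.00000256°.
N–S: 0.00000360° × 111120 m/° = 0.400032 m.
East–west at this latitude: 0.00000256° × 111120 × cos 78.6584° ≈ 0.00000256 × 21852.6 = 0.0559427 m.
Hypotenuse of the two orthogonal shifts: √(0.400032² + 0.0559427²) = 0.403925 m.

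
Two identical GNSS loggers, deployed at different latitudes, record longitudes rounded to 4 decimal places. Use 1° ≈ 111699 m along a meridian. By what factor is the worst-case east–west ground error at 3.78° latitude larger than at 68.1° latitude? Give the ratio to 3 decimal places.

Rounding to 4 decimal places leaves the longitude within ±5e-05° of the true value.
At 3.78°: 5e-05° × 111699 × cos 3.78° = 5e-05 × 111699 × 0.9978 ≈ 5.5728 m.
At 68.1°: 5e-05° × 111699 × cos 68.1° = 5e-05 × 111699 × 0.3730 ≈ 2.0831 m.
The ratio reduces to cos 3.78° / cos 68.1° = 0.9978/0.3730 ≈ 2.6752.

2.675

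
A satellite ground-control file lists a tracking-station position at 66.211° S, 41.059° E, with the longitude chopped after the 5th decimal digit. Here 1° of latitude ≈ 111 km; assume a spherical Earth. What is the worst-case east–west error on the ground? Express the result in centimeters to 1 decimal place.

44.8 centimeters

Truncating at 5 decimal places can drop up to a full unit in the last place, so the longitude may be off by as much as 1e-05°.
At latitude 66.211° a degree of longitude spans 111000 m × cos 66.211° = 111000 × 0.4034 ≈ 44774 m.
So at most 1e-05° × 44774 ≈ 0.44774 m east–west.
That is 0.44774 m = 44.774 cm.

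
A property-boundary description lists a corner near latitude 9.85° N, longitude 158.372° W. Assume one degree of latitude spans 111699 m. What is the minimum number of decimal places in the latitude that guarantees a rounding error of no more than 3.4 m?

One degree of latitude covers 111699 m.
N decimal places → at most half a unit in the last place, 0.5 × 10⁻ᴺ° = 111699/2 × 10⁻ᴺ m.
Need 0.5 × 111699 × 10⁻ᴺ ≤ 3.4 → 10⁻ᴺ ≤ 6.088e-05, so N ≥ 4.22.
So 5 decimal places suffice (0.558 m); 4 would allow up to 5.58 m.

5 decimal places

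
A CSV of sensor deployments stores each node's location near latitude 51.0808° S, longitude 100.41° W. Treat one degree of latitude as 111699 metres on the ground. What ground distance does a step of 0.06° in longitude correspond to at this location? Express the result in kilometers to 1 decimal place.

4.2 kilometers

One degree of longitude here spans 111699 × cos 51.0808° = 111699 × 0.6282 ≈ 70172 m; 0.06° of that is 4210.32 m.
That is 4210.32 m = 4.2103 km.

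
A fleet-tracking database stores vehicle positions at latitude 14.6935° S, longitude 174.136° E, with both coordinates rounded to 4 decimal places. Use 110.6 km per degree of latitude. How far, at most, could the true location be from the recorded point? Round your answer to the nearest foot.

Rounding to 4 decimal places leaves each coordinate within ±5e-05° of the true value.
Latitude error → 5e-05 × 110600 = 5.53 m along the meridian.
Longitude error → 5e-05 × 110600 × cos 14.6935° = 5e-05 × 110600 × 0.9673 ≈ 5.34915 m.
Worst case both components are at the extreme and orthogonal: √(5.53² + 5.34915²) ≈ 7.69378 m.
Converting: 7.69378 m × 3.2808 ft/m ≈ 25.242 ft.

25 feet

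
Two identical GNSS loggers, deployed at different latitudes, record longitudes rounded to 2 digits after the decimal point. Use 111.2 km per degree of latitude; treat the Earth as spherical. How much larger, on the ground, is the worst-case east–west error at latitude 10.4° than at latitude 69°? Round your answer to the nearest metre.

Rounding to 2 decimal places leaves the longitude within ±0.005° of the true value.
Error at 10.4° = 0.005° × 111200 × cos 10.4° ≈ 556 × 0.9836 = 546.87 m.
Error at 69° = 0.005° × 111200 × cos 69° ≈ 556 × 0.3584 = 199.25 m.
Difference: 546.87 − 199.25 = 347.61 m.

348 metres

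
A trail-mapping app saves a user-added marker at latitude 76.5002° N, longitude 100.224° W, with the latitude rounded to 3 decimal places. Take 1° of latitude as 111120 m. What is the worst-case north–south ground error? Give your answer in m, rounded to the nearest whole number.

56 m

Rounding to 3 decimal places leaves the latitude within ±0.0005° of the true value.
Along the meridian that is 0.0005° × 111120 m/° = 55.56 m.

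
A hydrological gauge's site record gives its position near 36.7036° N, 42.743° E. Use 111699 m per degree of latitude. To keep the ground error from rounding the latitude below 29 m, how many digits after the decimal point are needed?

One degree of latitude covers 111699 m.
Rounding to N decimal places gives at most 0.5 × 10⁻ᴺ degrees of error, i.e. 0.5 × 10⁻ᴺ × 111699 m.
Setting 55849.5 × 10⁻ᴺ ≤ 29 gives 10ᴺ ≥ 1926, i.e. N ≥ 3.28.
At 3 places the error can reach 55.8 m, but 4 places keeps it to 5.58 m.

4 decimal places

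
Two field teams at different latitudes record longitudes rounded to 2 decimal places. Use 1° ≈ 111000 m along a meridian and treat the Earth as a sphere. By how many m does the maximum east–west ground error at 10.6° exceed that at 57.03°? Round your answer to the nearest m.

Rounding to 2 decimal places leaves the longitude within ±0.005° of the true value.
At 10.6°: 0.005° × 111000 × cos 10.6° = 0.005 × 111000 × 0.9829 ≈ 545.53 m.
At 57.03°: 0.005° × 111000 × cos 57.03° = 0.005 × 111000 × 0.5442 ≈ 302.03 m.
Difference: 545.53 − 302.03 = 243.5 m.

243 m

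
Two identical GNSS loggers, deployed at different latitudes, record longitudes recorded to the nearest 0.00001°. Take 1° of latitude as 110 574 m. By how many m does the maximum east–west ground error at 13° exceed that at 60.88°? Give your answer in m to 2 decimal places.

Rounding to 5 decimal places leaves the longitude within ±5e-06° of the true value.
At 13°: 5e-06° × 110574 × cos 13° = 5e-06 × 110574 × 0.9744 ≈ 0.5387 m.
Error at 60.88° = 5e-06° × 110574 × cos 60.88° ≈ 0.55287 × 0.4866 = 0.26905 m.
So the lower-latitude error exceeds the higher by 0.5387 − 0.26905 = 0.26965 m.

0.27 m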